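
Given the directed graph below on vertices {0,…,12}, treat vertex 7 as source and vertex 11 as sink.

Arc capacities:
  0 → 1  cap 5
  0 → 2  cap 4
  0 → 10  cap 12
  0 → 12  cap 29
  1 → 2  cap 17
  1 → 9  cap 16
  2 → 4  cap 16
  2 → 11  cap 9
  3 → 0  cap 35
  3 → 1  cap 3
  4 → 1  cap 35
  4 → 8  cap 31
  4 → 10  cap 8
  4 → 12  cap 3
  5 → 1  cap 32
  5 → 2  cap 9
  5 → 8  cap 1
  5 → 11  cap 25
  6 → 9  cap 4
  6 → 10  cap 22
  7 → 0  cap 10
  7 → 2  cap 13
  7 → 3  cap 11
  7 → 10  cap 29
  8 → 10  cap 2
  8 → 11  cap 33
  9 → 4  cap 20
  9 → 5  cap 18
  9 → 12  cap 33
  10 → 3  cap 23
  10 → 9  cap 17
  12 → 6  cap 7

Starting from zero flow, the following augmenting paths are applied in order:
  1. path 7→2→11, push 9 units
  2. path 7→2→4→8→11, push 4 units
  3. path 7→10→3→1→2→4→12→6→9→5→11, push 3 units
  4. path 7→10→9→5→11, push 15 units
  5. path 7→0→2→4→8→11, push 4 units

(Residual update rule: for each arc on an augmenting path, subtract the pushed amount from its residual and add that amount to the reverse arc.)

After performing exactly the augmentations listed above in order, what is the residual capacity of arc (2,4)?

Residual capacity of (2,4): 5

after path 1 (7→2→11, push 9): res(2,4)=16
after path 2 (7→2→4→8→11, push 4): res(2,4)=12
after path 3 (7→10→3→1→2→4→12→6→9→5→11, push 3): res(2,4)=9
after path 4 (7→10→9→5→11, push 15): res(2,4)=9
after path 5 (7→0→2→4→8→11, push 4): res(2,4)=5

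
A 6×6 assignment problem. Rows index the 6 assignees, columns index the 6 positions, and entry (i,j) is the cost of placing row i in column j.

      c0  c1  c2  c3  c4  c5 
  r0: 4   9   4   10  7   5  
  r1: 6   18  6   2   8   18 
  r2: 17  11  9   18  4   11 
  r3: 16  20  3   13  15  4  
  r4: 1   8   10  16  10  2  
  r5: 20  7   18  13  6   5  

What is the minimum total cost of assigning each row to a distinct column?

Minimum assignment cost: 22

one of 3 optimal assignments: row0→col0 (cost 4), row1→col3 (cost 2), row2→col4 (cost 4), row3→col2 (cost 3), row4→col5 (cost 2), row5→col1 (cost 7)
total = 4 + 2 + 4 + 3 + 2 + 7 = 22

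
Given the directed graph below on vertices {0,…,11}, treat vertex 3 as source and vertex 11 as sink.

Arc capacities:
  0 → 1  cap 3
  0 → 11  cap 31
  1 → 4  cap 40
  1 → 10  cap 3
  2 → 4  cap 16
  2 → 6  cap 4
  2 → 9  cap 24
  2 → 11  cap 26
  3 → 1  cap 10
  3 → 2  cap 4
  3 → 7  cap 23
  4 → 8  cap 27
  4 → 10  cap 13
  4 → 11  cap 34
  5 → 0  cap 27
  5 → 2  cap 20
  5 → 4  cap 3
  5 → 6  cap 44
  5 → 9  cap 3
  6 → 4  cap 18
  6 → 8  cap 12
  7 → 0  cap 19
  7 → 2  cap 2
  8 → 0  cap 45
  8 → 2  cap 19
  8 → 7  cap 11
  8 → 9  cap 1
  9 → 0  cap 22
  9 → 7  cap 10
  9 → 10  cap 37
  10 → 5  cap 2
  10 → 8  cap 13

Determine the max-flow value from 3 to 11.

augment #1: 3→2→11 bottleneck 4, total now 4
augment #2: 3→1→4→11 bottleneck 10, total now 14
augment #3: 3→7→0→11 bottleneck 19, total now 33
augment #4: 3→7→2→11 bottleneck 2, total now 35

Maximum flow value: 35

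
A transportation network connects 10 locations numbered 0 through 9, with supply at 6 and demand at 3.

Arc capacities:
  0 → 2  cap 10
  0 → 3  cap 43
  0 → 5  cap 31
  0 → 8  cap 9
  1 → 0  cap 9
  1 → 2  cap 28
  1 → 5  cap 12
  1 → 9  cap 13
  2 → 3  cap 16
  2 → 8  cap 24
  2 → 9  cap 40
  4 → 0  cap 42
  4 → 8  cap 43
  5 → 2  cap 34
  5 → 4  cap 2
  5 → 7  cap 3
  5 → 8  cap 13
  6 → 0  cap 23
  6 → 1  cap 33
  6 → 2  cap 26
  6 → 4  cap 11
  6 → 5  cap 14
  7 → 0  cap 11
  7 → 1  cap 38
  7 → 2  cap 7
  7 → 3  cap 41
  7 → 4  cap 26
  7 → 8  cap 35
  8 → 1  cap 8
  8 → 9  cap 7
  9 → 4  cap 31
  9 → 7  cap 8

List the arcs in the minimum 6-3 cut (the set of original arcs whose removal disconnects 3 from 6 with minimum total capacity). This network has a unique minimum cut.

Min-cut arcs: {(0,3), (2,3), (5,7), (9,7)} (total capacity 70)

augment #1: 6→0→3 push 23
augment #2: 6→2→3 push 16
augment #3: 6→1→0→3 push 9
augment #4: 6→4→0→3 push 11
augment #5: 6→5→7→3 push 3
augment #6: 6→1→9→7→3 push 8
max flow = 70; residual-reachable set from 6 gives S-side
cut edges (S→T): {(0,3), (2,3), (5,7), (9,7)} total cap 70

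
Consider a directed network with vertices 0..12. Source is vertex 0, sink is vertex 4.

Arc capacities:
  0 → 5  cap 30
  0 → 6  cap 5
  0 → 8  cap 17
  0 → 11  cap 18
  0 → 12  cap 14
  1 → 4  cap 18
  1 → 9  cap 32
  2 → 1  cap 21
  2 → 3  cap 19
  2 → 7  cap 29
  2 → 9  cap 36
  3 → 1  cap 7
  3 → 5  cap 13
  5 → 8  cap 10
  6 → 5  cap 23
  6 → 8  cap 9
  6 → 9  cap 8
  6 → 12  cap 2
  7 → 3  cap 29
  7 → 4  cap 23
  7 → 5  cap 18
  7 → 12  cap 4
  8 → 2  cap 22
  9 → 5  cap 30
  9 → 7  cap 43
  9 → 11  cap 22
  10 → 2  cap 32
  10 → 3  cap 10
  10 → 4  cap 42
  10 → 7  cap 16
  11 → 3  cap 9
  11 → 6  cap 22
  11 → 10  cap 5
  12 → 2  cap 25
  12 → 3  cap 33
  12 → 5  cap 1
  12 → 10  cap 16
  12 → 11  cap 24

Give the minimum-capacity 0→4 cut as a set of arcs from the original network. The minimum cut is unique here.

augment #1: 0→11→10→4 push 5
augment #2: 0→12→10→4 push 14
augment #3: 0→6→9→7→4 push 5
augment #4: 0→8→2→1→4 push 17
augment #5: 0→11→3→1→4 push 1
augment #6: 0→5→8→2→7→4 push 5
augment #7: 0→11→6→9→7→4 push 3
augment #8: 0→11→6→12→10→4 push 2
augment #9: 0→11→3→1→2→7→4 push 6
max flow = 58; residual-reachable set from 0 gives S-side
cut edges (S→T): {(0,12), (3,1), (6,9), (6,12), (8,2), (11,10)} total cap 58

Min-cut arcs: {(0,12), (3,1), (6,9), (6,12), (8,2), (11,10)} (total capacity 58)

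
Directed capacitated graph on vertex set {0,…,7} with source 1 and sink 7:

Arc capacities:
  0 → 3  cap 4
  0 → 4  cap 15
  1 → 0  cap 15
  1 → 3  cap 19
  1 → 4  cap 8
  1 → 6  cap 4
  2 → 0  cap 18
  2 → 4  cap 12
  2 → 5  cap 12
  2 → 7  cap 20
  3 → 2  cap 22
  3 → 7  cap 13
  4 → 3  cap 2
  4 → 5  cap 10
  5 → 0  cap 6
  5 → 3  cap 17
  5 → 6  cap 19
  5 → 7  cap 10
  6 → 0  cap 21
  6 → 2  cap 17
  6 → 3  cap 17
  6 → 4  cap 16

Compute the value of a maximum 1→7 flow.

Maximum flow value: 39

augment #1: 1→3→7 bottleneck 13, total now 13
augment #2: 1→3→2→7 bottleneck 6, total now 19
augment #3: 1→4→5→7 bottleneck 8, total now 27
augment #4: 1→6→2→7 bottleneck 4, total now 31
augment #5: 1→0→3→2→7 bottleneck 4, total now 35
augment #6: 1→0→4→5→7 bottleneck 2, total now 37
augment #7: 1→0→4→3→2→7 bottleneck 2, total now 39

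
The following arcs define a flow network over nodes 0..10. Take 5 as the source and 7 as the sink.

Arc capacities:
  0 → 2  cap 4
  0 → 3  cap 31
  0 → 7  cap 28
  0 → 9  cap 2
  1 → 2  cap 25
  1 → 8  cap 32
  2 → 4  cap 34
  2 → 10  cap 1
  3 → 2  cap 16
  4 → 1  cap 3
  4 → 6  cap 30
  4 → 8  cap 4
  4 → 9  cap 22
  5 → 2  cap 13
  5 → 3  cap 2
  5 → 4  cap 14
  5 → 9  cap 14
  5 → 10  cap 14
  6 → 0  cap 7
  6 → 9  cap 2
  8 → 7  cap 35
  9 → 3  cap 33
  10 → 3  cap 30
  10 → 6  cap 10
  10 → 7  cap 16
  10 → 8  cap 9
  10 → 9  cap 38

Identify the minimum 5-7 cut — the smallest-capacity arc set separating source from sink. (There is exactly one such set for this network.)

augment #1: 5→10→7 push 14
augment #2: 5→2→10→7 push 1
augment #3: 5→4→8→7 push 4
augment #4: 5→4→1→8→7 push 3
augment #5: 5→4→6→0→7 push 7
max flow = 29; residual-reachable set from 5 gives S-side
cut edges (S→T): {(2,10), (4,1), (4,8), (5,10), (6,0)} total cap 29

Min-cut arcs: {(2,10), (4,1), (4,8), (5,10), (6,0)} (total capacity 29)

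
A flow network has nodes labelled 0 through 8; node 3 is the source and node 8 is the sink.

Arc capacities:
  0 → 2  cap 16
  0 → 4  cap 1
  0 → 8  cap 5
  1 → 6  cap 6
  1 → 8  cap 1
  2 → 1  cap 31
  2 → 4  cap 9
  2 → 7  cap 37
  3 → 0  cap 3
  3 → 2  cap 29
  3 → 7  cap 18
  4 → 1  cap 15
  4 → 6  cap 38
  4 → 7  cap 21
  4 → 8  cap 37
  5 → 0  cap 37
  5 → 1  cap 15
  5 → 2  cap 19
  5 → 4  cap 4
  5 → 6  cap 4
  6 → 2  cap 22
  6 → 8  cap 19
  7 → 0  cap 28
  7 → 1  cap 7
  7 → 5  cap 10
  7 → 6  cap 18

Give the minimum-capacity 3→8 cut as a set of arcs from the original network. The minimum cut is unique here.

Min-cut arcs: {(0,4), (0,8), (1,8), (2,4), (5,4), (6,8)} (total capacity 39)

augment #1: 3→0→8 push 3
augment #2: 3→2→1→8 push 1
augment #3: 3→2→4→8 push 9
augment #4: 3→7→0→8 push 2
augment #5: 3→7→6→8 push 16
augment #6: 3→2→1→6→8 push 3
augment #7: 3→2→7→0→4→8 push 1
augment #8: 3→2→7→5→4→8 push 4
max flow = 39; residual-reachable set from 3 gives S-side
cut edges (S→T): {(0,4), (0,8), (1,8), (2,4), (5,4), (6,8)} total cap 39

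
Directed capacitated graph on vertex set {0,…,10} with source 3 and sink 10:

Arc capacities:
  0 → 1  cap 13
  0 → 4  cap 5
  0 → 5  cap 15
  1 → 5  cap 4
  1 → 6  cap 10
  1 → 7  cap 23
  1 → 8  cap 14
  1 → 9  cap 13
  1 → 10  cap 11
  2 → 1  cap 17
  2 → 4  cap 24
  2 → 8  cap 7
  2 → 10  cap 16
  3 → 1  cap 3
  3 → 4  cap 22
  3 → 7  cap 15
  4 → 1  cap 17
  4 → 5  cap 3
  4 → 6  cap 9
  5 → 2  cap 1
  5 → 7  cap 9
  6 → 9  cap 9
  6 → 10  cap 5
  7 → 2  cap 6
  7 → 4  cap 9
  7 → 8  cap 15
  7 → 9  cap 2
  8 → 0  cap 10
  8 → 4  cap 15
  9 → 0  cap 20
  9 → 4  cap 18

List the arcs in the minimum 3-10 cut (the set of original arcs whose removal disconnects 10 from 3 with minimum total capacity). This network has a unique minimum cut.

Min-cut arcs: {(1,10), (5,2), (6,10), (7,2)} (total capacity 23)

augment #1: 3→1→10 push 3
augment #2: 3→4→1→10 push 8
augment #3: 3→4→6→10 push 5
augment #4: 3→7→2→10 push 6
augment #5: 3→4→5→2→10 push 1
max flow = 23; residual-reachable set from 3 gives S-side
cut edges (S→T): {(1,10), (5,2), (6,10), (7,2)} total cap 23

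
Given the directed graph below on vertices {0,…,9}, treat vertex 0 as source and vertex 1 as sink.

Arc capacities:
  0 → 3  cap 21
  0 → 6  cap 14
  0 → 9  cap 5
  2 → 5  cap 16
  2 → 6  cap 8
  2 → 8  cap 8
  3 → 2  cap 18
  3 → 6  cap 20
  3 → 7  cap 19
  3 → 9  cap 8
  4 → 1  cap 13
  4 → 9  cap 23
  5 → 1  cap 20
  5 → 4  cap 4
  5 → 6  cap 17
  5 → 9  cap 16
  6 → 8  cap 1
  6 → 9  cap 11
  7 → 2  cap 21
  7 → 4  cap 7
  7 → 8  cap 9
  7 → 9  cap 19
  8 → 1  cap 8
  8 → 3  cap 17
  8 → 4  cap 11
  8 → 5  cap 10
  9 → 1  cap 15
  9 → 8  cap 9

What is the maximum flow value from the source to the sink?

augment #1: 0→9→1 bottleneck 5, total now 5
augment #2: 0→3→9→1 bottleneck 8, total now 13
augment #3: 0→6→8→1 bottleneck 1, total now 14
augment #4: 0→6→9→1 bottleneck 2, total now 16
augment #5: 0→3→2→5→1 bottleneck 13, total now 29
augment #6: 0→6→9→8→1 bottleneck 7, total now 36
augment #7: 0→6→9→8→4→1 bottleneck 2, total now 38

Maximum flow value: 38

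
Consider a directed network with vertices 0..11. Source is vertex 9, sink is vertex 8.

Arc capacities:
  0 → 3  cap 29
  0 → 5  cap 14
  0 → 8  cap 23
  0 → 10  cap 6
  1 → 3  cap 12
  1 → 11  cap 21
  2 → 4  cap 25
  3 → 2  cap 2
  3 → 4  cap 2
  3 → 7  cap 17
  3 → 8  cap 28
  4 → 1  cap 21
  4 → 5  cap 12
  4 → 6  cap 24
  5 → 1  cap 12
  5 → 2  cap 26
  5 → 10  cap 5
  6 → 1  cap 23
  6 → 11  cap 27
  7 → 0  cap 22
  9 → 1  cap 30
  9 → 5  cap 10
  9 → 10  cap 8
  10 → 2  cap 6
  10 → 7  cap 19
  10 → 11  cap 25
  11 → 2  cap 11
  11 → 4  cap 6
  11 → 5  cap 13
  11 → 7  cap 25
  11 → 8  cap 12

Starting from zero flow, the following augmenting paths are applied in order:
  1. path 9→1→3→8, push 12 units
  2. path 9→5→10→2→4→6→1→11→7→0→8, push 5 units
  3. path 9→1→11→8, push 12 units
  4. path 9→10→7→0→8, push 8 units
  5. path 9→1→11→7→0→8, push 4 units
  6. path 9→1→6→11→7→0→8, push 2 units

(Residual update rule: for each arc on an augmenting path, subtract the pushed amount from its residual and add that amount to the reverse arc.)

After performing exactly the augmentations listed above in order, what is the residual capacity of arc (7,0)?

after path 1 (9→1→3→8, push 12): res(7,0)=22
after path 2 (9→5→10→2→4→6→1→11→7→0→8, push 5): res(7,0)=17
after path 3 (9→1→11→8, push 12): res(7,0)=17
after path 4 (9→10→7→0→8, push 8): res(7,0)=9
after path 5 (9→1→11→7→0→8, push 4): res(7,0)=5
after path 6 (9→1→6→11→7→0→8, push 2): res(7,0)=3

Residual capacity of (7,0): 3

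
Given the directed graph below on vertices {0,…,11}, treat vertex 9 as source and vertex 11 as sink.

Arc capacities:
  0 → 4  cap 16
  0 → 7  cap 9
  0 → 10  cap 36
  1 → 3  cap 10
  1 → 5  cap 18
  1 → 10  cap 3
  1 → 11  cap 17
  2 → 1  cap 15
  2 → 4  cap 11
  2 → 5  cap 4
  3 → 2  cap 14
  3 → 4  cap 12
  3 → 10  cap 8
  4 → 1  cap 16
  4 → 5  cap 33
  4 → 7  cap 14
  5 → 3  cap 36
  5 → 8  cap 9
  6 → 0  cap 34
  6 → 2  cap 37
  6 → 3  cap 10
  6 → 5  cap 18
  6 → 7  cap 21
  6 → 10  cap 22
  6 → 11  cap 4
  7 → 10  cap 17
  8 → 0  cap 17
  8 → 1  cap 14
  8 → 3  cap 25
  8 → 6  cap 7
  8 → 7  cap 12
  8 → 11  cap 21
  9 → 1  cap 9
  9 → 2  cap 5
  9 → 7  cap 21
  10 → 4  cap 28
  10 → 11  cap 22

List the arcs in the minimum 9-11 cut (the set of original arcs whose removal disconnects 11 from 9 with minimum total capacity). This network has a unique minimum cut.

augment #1: 9→1→11 push 9
augment #2: 9→2→1→11 push 5
augment #3: 9→7→10→11 push 17
max flow = 31; residual-reachable set from 9 gives S-side
cut edges (S→T): {(7,10), (9,1), (9,2)} total cap 31

Min-cut arcs: {(7,10), (9,1), (9,2)} (total capacity 31)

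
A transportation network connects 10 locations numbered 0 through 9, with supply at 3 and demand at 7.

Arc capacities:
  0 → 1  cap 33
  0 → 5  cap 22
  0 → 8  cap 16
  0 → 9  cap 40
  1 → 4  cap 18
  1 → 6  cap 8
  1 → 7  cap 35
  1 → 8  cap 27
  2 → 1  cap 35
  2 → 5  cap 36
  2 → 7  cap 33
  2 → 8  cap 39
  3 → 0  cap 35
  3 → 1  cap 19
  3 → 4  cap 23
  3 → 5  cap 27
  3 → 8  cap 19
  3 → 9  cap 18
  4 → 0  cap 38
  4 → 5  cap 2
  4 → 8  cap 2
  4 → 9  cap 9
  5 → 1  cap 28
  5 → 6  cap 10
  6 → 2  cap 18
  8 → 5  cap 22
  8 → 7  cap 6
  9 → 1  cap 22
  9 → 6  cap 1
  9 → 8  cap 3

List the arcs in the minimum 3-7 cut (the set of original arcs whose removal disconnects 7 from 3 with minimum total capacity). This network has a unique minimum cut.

augment #1: 3→1→7 push 19
augment #2: 3→8→7 push 6
augment #3: 3→0→1→7 push 16
augment #4: 3→5→6→2→7 push 10
augment #5: 3→9→6→2→7 push 1
augment #6: 3→0→1→6→2→7 push 7
max flow = 59; residual-reachable set from 3 gives S-side
cut edges (S→T): {(1,7), (6,2), (8,7)} total cap 59

Min-cut arcs: {(1,7), (6,2), (8,7)} (total capacity 59)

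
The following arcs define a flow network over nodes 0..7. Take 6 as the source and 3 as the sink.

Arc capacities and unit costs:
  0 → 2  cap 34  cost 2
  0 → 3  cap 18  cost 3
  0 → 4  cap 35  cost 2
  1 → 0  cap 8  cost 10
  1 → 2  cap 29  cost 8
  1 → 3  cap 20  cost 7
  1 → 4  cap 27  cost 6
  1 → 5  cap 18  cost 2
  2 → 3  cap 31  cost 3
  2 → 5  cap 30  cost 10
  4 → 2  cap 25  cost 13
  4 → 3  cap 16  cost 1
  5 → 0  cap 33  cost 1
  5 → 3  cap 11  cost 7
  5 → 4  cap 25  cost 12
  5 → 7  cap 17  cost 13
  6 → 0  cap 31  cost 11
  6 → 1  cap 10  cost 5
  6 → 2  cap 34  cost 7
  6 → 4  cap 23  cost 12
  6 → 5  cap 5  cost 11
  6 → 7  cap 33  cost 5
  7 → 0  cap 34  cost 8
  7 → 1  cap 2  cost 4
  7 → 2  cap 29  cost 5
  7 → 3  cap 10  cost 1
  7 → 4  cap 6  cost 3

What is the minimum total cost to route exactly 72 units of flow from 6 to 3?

shortest-cost path #1: 6→7→3 push 10 @ unit cost 6 (adds 60)
shortest-cost path #2: 6→7→4→3 push 6 @ unit cost 9 (adds 54)
shortest-cost path #3: 6→2→3 push 31 @ unit cost 10 (adds 310)
shortest-cost path #4: 6→1→5→0→3 push 10 @ unit cost 11 (adds 110)
shortest-cost path #5: 6→4→3 push 10 @ unit cost 13 (adds 130)
shortest-cost path #6: 6→0→3 push 5 @ unit cost 14 (adds 70)
total cost = 734

Minimum cost for 72 units: 734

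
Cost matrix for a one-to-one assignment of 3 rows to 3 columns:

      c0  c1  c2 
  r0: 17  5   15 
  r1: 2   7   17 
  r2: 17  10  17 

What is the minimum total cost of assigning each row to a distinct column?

optimal assignment: row0→col1 (cost 5), row1→col0 (cost 2), row2→col2 (cost 17)
total = 5 + 2 + 17 = 24

Minimum assignment cost: 24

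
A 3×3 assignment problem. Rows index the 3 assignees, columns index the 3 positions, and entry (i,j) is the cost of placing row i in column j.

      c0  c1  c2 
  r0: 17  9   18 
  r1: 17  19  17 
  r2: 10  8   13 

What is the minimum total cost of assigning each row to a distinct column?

Minimum assignment cost: 36

optimal assignment: row0→col1 (cost 9), row1→col2 (cost 17), row2→col0 (cost 10)
total = 9 + 17 + 10 = 36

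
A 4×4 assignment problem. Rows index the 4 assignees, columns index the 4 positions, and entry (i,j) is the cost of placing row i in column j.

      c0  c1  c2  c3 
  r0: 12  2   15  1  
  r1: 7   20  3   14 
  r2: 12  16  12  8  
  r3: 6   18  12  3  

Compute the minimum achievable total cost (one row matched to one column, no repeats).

optimal assignment: row0→col1 (cost 2), row1→col2 (cost 3), row2→col3 (cost 8), row3→col0 (cost 6)
total = 2 + 3 + 8 + 6 = 19

Minimum assignment cost: 19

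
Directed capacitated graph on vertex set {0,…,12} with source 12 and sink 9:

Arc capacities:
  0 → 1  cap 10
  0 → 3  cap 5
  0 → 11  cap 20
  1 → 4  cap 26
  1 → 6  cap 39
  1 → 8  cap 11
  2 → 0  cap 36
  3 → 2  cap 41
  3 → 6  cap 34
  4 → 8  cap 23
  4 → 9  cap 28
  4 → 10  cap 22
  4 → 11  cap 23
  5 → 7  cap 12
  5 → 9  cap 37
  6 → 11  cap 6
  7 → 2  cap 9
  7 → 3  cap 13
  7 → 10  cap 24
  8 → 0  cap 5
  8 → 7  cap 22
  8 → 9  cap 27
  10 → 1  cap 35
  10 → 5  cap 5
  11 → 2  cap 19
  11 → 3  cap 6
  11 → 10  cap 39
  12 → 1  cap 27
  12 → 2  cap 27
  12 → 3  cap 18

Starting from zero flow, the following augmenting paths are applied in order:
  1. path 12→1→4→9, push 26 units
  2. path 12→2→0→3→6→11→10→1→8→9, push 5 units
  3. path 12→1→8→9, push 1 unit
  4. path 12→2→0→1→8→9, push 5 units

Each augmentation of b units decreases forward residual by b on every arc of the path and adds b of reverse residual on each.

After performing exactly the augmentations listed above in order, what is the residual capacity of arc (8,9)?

after path 1 (12→1→4→9, push 26): res(8,9)=27
after path 2 (12→2→0→3→6→11→10→1→8→9, push 5): res(8,9)=22
after path 3 (12→1→8→9, push 1): res(8,9)=21
after path 4 (12→2→0→1→8→9, push 5): res(8,9)=16

Residual capacity of (8,9): 16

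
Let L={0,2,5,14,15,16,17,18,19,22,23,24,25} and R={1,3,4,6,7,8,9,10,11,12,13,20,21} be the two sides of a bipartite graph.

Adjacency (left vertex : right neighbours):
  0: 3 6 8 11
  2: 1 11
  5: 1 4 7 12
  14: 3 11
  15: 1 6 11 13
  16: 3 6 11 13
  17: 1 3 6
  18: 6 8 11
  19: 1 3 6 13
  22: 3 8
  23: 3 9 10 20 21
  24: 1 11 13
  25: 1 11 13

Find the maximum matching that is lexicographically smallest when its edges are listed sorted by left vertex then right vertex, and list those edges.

|M| = 8 (so the lex-smallest maximum matching has 8 edges)
process left vertices in ascending order; for each, take the smallest-labelled available neighbour that still permits 8 edges overall, or leave it unmatched if none does
lex-smallest matching: {0-3, 2-1, 5-4, 14-11, 15-6, 16-13, 18-8, 23-9}

Lex-smallest maximum matching: {(0,3), (2,1), (5,4), (14,11), (15,6), (16,13), (18,8), (23,9)}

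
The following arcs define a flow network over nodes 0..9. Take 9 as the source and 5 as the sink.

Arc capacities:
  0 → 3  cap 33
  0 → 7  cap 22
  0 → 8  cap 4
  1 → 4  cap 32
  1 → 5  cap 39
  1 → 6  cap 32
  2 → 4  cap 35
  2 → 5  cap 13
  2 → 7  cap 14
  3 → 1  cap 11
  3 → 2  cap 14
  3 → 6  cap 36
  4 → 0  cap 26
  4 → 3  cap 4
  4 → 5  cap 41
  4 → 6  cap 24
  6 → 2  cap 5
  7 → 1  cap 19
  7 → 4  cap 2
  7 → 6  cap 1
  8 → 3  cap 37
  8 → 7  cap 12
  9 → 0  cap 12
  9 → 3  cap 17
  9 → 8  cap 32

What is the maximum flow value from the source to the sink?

Maximum flow value: 51

augment #1: 9→3→1→5 bottleneck 11, total now 11
augment #2: 9→3→2→5 bottleneck 6, total now 17
augment #3: 9→0→3→2→5 bottleneck 7, total now 24
augment #4: 9→0→7→1→5 bottleneck 5, total now 29
augment #5: 9→8→7→1→5 bottleneck 12, total now 41
augment #6: 9→8→3→2→4→5 bottleneck 1, total now 42
augment #7: 9→8→3→0→7→1→5 bottleneck 2, total now 44
augment #8: 9→8→3→0→7→4→5 bottleneck 2, total now 46
augment #9: 9→8→3→6→2→4→5 bottleneck 5, total now 51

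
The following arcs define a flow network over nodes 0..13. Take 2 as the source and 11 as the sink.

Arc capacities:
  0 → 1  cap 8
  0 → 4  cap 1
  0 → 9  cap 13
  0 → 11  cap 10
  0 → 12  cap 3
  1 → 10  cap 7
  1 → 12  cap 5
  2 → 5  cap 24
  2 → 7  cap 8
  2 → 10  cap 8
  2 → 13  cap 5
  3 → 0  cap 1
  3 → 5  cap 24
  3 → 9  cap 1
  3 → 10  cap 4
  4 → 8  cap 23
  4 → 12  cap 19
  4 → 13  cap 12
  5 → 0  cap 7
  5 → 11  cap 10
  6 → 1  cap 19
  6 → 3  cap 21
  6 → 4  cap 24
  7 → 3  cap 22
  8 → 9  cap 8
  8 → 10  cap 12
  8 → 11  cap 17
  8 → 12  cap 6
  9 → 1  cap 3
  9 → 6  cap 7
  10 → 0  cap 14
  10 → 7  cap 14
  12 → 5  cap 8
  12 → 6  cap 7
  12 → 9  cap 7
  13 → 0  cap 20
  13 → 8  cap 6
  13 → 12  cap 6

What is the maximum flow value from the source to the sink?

augment #1: 2→5→11 bottleneck 10, total now 10
augment #2: 2→5→0→11 bottleneck 7, total now 17
augment #3: 2→10→0→11 bottleneck 3, total now 20
augment #4: 2→13→8→11 bottleneck 5, total now 25
augment #5: 2→10→0→4→8→11 bottleneck 1, total now 26
augment #6: 2→7→3→9→6→4→8→11 bottleneck 1, total now 27
augment #7: 2→10→0→9→6→4→8→11 bottleneck 4, total now 31
augment #8: 2→7→3→0→9→6→4→8→11 bottleneck 1, total now 32
augment #9: 2→7→3→10→0→9→6→4→8→11 bottleneck 1, total now 33
augment #10: 2→7→3→10→0→12→6→4→8→11 bottleneck 3, total now 36

Maximum flow value: 36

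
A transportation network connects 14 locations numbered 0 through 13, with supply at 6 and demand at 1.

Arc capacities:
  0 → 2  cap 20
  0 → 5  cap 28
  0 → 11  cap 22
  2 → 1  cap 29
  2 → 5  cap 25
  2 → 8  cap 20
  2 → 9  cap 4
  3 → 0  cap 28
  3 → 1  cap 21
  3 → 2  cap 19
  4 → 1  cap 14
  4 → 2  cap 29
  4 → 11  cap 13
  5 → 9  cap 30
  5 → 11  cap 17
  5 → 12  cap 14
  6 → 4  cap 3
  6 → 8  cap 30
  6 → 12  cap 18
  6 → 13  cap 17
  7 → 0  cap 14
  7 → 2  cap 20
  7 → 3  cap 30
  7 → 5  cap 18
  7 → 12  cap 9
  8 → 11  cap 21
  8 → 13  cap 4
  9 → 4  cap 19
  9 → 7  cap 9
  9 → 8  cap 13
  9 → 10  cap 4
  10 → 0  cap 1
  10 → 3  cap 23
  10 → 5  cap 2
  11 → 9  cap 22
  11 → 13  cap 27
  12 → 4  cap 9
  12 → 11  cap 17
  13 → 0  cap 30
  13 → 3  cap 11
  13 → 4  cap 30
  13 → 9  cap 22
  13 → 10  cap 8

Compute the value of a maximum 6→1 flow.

Maximum flow value: 63

augment #1: 6→4→1 bottleneck 3, total now 3
augment #2: 6→12→4→1 bottleneck 9, total now 12
augment #3: 6→13→3→1 bottleneck 11, total now 23
augment #4: 6→13→4→1 bottleneck 2, total now 25
augment #5: 6→13→0→2→1 bottleneck 4, total now 29
augment #6: 6→8→13→0→2→1 bottleneck 4, total now 33
augment #7: 6→8→11→9→4→2→1 bottleneck 19, total now 52
augment #8: 6→8→11→9→7→2→1 bottleneck 2, total now 54
augment #9: 6→12→11→9→7→3→1 bottleneck 1, total now 55
augment #10: 6→12→11→13→10→3→1 bottleneck 8, total now 63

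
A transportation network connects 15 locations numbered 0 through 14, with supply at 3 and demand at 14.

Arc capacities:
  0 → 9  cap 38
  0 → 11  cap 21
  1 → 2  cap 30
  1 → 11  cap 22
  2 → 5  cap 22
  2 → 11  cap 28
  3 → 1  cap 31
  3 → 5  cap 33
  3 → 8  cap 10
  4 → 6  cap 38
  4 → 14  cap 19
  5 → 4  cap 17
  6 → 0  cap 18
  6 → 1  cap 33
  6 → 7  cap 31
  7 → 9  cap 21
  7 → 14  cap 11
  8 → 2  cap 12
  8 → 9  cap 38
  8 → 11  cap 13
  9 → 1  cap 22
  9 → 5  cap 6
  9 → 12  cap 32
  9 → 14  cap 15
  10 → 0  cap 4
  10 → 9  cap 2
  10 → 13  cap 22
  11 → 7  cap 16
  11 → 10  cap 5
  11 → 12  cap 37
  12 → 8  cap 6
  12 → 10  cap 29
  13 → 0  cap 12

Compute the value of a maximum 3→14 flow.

Maximum flow value: 43

augment #1: 3→5→4→14 bottleneck 17, total now 17
augment #2: 3→8→9→14 bottleneck 10, total now 27
augment #3: 3→1→11→7→14 bottleneck 11, total now 38
augment #4: 3→1→11→7→9→14 bottleneck 5, total now 43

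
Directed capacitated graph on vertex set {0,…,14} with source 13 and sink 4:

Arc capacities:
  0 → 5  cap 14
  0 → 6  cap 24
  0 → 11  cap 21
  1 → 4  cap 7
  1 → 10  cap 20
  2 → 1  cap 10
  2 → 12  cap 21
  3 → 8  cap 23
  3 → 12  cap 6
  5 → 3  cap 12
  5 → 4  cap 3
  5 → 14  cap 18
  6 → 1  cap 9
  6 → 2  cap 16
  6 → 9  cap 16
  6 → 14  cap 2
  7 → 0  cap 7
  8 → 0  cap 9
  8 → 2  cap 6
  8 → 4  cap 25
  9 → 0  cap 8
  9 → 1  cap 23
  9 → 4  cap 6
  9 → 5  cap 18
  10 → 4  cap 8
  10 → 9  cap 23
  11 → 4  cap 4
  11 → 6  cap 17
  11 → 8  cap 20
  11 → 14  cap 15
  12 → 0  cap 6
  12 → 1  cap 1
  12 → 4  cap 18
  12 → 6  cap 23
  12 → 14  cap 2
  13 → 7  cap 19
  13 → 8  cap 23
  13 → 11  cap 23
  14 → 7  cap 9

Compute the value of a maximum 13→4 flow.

Maximum flow value: 53

augment #1: 13→8→4 bottleneck 23, total now 23
augment #2: 13→11→4 bottleneck 4, total now 27
augment #3: 13→11→8→4 bottleneck 2, total now 29
augment #4: 13→7→0→5→4 bottleneck 3, total now 32
augment #5: 13→11→6→1→4 bottleneck 7, total now 39
augment #6: 13→11→6→9→4 bottleneck 6, total now 45
augment #7: 13→11→6→1→10→4 bottleneck 2, total now 47
augment #8: 13→11→6→2→12→4 bottleneck 2, total now 49
augment #9: 13→7→0→5→3→12→4 bottleneck 4, total now 53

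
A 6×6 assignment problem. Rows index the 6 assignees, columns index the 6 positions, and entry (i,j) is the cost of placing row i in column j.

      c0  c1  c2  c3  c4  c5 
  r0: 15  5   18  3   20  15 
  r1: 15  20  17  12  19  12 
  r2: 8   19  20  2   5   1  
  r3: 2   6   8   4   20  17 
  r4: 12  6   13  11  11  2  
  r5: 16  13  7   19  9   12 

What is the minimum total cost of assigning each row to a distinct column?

Minimum assignment cost: 33

optimal assignment: row0→col1 (cost 5), row1→col3 (cost 12), row2→col4 (cost 5), row3→col0 (cost 2), row4→col5 (cost 2), row5→col2 (cost 7)
total = 5 + 12 + 5 + 2 + 2 + 7 = 33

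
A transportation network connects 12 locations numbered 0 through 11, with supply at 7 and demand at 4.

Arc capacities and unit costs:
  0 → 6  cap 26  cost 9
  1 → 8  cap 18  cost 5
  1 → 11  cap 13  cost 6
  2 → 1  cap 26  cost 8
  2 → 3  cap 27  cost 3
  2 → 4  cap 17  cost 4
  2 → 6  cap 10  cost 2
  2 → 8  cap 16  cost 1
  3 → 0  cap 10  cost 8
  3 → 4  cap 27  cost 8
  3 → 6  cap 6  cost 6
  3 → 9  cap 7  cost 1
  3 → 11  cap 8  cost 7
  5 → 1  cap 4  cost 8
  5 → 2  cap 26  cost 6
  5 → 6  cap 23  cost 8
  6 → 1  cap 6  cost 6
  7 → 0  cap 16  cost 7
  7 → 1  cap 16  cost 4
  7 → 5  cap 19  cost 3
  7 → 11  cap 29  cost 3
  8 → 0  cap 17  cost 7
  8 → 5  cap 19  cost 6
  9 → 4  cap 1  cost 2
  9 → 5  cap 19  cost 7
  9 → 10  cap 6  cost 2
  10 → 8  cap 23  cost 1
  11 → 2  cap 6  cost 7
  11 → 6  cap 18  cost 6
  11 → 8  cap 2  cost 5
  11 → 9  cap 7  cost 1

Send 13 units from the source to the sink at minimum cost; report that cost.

Minimum cost for 13 units: 162

shortest-cost path #1: 7→11→9→4 push 1 @ unit cost 6 (adds 6)
shortest-cost path #2: 7→5→2→4 push 12 @ unit cost 13 (adds 156)
total cost = 162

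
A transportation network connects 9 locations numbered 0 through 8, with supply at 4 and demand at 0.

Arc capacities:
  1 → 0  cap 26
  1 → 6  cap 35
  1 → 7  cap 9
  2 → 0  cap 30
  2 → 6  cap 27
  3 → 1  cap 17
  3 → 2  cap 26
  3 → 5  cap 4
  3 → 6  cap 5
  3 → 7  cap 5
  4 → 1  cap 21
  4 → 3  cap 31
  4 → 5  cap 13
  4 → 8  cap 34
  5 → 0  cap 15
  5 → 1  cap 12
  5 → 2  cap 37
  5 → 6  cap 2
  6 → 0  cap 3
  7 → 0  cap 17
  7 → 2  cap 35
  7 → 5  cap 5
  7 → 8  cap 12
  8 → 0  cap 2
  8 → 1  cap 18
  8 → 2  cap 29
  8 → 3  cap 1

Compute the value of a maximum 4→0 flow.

Maximum flow value: 90

augment #1: 4→1→0 bottleneck 21, total now 21
augment #2: 4→5→0 bottleneck 13, total now 34
augment #3: 4→8→0 bottleneck 2, total now 36
augment #4: 4→3→1→0 bottleneck 5, total now 41
augment #5: 4→3→2→0 bottleneck 26, total now 67
augment #6: 4→8→2→0 bottleneck 4, total now 71
augment #7: 4→8→1→6→0 bottleneck 3, total now 74
augment #8: 4→8→1→7→0 bottleneck 9, total now 83
augment #9: 4→8→3→5→0 bottleneck 1, total now 84
augment #10: 4→8→1→3→5→0 bottleneck 1, total now 85
augment #11: 4→8→1→3→7→0 bottleneck 4, total now 89
augment #12: 4→8→2→3→7→0 bottleneck 1, total now 90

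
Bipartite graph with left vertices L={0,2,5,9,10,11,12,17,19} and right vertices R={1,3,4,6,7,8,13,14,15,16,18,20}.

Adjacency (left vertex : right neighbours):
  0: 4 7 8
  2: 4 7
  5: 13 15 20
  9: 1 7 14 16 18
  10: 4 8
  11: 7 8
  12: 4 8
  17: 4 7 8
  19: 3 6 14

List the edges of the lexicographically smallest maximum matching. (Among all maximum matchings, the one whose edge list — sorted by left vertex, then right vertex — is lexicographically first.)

Lex-smallest maximum matching: {(0,4), (2,7), (5,13), (9,1), (10,8), (19,3)}

|M| = 6 (so the lex-smallest maximum matching has 6 edges)
process left vertices in ascending order; for each, take the smallest-labelled available neighbour that still permits 6 edges overall, or leave it unmatched if none does
lex-smallest matching: {0-4, 2-7, 5-13, 9-1, 10-8, 19-3}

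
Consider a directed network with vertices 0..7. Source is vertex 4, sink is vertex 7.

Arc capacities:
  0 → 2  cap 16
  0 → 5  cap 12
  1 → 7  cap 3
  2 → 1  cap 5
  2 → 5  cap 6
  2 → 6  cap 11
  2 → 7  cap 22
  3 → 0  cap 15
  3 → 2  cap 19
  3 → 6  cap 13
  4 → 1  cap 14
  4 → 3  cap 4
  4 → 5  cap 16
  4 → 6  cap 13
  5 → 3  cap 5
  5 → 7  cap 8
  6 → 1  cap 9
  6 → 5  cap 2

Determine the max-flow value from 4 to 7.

Maximum flow value: 20

augment #1: 4→1→7 bottleneck 3, total now 3
augment #2: 4→5→7 bottleneck 8, total now 11
augment #3: 4→3→2→7 bottleneck 4, total now 15
augment #4: 4→5→3→2→7 bottleneck 5, total now 20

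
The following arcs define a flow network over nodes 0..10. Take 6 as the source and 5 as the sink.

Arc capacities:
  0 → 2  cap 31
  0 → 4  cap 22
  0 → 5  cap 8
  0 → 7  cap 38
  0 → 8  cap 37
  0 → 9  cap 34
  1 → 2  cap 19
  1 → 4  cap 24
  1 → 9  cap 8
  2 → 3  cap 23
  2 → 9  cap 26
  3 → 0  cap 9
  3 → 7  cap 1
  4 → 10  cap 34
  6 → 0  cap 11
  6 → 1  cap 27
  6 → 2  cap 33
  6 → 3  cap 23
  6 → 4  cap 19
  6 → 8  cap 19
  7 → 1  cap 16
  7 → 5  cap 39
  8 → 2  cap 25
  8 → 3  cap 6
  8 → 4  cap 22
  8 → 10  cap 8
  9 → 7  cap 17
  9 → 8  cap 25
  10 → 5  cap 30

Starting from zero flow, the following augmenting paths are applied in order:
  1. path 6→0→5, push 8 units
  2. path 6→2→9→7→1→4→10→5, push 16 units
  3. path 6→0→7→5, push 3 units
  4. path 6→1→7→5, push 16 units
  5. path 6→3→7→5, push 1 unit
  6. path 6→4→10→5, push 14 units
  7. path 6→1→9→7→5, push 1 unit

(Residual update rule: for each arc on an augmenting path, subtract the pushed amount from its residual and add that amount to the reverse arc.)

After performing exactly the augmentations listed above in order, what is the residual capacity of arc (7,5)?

Residual capacity of (7,5): 18

after path 1 (6→0→5, push 8): res(7,5)=39
after path 2 (6→2→9→7→1→4→10→5, push 16): res(7,5)=39
after path 3 (6→0→7→5, push 3): res(7,5)=36
after path 4 (6→1→7→5, push 16): res(7,5)=20
after path 5 (6→3→7→5, push 1): res(7,5)=19
after path 6 (6→4→10→5, push 14): res(7,5)=19
after path 7 (6→1→9→7→5, push 1): res(7,5)=18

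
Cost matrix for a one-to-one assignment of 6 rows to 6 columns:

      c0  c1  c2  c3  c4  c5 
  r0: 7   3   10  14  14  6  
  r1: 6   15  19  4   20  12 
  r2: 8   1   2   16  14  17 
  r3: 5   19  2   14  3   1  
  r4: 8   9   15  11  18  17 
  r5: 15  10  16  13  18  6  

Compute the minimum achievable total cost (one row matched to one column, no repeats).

optimal assignment: row0→col1 (cost 3), row1→col3 (cost 4), row2→col2 (cost 2), row3→col4 (cost 3), row4→col0 (cost 8), row5→col5 (cost 6)
total = 3 + 4 + 2 + 3 + 8 + 6 = 26

Minimum assignment cost: 26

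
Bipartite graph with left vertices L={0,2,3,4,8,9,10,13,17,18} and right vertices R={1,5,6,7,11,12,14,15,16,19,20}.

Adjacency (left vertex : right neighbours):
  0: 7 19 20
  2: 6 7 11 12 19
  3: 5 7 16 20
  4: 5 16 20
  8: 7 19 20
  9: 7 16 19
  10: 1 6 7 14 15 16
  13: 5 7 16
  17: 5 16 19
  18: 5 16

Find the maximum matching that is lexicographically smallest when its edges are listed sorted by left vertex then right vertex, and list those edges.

Lex-smallest maximum matching: {(0,7), (2,6), (3,5), (4,16), (8,20), (9,19), (10,1)}

|M| = 7 (so the lex-smallest maximum matching has 7 edges)
process left vertices in ascending order; for each, take the smallest-labelled available neighbour that still permits 7 edges overall, or leave it unmatched if none does
lex-smallest matching: {0-7, 2-6, 3-5, 4-16, 8-20, 9-19, 10-1}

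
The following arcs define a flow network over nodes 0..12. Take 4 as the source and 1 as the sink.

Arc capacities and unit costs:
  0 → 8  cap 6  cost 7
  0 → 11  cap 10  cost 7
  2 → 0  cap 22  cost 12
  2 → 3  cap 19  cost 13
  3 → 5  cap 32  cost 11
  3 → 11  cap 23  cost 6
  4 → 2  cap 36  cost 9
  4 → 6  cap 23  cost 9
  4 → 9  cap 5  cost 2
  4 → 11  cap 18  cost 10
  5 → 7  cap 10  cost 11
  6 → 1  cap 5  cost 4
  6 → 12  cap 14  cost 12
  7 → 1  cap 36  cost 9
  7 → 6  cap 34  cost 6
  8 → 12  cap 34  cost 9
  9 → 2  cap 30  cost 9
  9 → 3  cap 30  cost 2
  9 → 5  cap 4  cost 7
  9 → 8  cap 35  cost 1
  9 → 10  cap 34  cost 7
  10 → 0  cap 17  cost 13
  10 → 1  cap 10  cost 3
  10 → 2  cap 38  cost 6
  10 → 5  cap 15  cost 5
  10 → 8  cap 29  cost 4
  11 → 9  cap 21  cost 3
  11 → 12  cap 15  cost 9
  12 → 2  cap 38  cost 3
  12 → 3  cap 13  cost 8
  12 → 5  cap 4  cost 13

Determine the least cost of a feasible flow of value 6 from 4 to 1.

Minimum cost for 6 units: 73

shortest-cost path #1: 4→9→10→1 push 5 @ unit cost 12 (adds 60)
shortest-cost path #2: 4→6→1 push 1 @ unit cost 13 (adds 13)
total cost = 73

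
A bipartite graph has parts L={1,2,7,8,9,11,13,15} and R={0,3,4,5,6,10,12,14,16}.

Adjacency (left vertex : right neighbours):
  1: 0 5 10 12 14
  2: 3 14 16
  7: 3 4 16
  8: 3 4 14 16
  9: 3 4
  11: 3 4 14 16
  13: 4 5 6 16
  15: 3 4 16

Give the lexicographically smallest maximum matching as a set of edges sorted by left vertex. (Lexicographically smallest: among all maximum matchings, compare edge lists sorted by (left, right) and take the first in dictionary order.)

Lex-smallest maximum matching: {(1,0), (2,3), (7,4), (8,14), (11,16), (13,5)}

|M| = 6 (so the lex-smallest maximum matching has 6 edges)
process left vertices in ascending order; for each, take the smallest-labelled available neighbour that still permits 6 edges overall, or leave it unmatched if none does
lex-smallest matching: {1-0, 2-3, 7-4, 8-14, 11-16, 13-5}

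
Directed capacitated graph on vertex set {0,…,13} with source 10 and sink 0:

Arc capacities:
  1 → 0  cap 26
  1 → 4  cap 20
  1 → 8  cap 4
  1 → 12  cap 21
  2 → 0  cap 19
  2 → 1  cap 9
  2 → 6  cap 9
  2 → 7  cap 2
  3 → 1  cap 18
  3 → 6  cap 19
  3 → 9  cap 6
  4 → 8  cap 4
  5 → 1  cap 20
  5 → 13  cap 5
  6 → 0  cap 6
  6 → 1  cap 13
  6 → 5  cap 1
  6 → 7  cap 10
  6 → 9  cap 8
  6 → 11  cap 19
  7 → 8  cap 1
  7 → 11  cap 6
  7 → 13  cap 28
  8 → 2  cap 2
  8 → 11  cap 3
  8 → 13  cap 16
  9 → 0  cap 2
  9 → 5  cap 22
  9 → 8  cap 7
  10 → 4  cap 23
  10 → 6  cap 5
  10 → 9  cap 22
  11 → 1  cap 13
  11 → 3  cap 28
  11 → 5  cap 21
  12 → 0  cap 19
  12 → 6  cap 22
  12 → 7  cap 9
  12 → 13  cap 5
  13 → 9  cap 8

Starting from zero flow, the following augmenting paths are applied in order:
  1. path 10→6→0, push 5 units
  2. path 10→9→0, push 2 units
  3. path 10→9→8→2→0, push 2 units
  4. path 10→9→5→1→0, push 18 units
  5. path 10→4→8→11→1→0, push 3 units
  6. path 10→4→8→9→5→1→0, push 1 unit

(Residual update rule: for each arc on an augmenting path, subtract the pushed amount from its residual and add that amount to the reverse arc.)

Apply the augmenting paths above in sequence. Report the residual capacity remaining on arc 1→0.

Residual capacity of (1,0): 4

after path 1 (10→6→0, push 5): res(1,0)=26
after path 2 (10→9→0, push 2): res(1,0)=26
after path 3 (10→9→8→2→0, push 2): res(1,0)=26
after path 4 (10→9→5→1→0, push 18): res(1,0)=8
after path 5 (10→4→8→11→1→0, push 3): res(1,0)=5
after path 6 (10→4→8→9→5→1→0, push 1): res(1,0)=4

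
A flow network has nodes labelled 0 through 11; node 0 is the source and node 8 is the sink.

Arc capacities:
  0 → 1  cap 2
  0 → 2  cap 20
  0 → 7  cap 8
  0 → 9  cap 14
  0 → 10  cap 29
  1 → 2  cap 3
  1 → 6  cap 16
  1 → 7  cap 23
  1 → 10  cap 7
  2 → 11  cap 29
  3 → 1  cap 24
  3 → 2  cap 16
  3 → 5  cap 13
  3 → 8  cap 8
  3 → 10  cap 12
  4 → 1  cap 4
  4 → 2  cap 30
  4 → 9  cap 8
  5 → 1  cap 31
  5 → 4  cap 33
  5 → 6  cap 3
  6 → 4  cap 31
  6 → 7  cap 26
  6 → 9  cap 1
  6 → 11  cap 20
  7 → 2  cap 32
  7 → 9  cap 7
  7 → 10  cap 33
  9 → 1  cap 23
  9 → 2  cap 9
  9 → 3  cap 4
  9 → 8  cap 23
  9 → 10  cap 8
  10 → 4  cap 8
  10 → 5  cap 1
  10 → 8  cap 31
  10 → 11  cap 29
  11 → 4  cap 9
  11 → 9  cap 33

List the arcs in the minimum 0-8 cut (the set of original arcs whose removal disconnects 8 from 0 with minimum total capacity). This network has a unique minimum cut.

Min-cut arcs: {(9,3), (9,8), (10,8)} (total capacity 58)

augment #1: 0→9→8 push 14
augment #2: 0→10→8 push 29
augment #3: 0→1→10→8 push 2
augment #4: 0→7→9→8 push 7
augment #5: 0→2→11→9→8 push 2
augment #6: 0→2→11→9→3→8 push 4
max flow = 58; residual-reachable set from 0 gives S-side
cut edges (S→T): {(9,3), (9,8), (10,8)} total cap 58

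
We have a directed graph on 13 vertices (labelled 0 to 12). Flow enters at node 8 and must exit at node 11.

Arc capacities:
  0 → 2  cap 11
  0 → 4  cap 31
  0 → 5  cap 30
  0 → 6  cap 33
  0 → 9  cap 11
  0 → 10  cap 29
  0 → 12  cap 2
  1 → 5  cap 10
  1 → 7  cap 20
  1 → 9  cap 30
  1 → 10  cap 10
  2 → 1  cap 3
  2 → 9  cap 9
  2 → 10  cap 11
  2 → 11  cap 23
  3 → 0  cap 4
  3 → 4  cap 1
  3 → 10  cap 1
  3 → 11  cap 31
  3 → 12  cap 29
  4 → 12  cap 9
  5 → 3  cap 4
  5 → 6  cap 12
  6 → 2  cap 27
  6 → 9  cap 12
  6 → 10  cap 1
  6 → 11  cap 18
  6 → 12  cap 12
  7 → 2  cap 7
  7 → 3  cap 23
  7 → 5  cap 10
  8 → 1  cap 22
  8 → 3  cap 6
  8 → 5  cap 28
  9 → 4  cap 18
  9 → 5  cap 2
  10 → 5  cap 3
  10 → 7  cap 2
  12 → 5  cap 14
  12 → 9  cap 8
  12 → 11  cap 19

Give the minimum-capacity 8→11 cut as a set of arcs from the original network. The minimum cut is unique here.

augment #1: 8→3→11 push 6
augment #2: 8→5→3→11 push 4
augment #3: 8→5→6→11 push 12
augment #4: 8→1→7→2→11 push 7
augment #5: 8→1→7→3→11 push 13
augment #6: 8→1→9→4→12→11 push 2
max flow = 44; residual-reachable set from 8 gives S-side
cut edges (S→T): {(5,3), (5,6), (8,1), (8,3)} total cap 44

Min-cut arcs: {(5,3), (5,6), (8,1), (8,3)} (total capacity 44)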